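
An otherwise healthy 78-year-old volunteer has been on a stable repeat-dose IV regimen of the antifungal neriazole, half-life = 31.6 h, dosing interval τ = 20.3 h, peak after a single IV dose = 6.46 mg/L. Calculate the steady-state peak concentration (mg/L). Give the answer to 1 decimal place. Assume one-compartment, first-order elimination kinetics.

k = ln2 / t½ = 0.693147 / 31.6 = 0.02194 h⁻¹
e^(−kτ) = e^(−0.02194 × 20.3) = 0.6406
Accumulation ratio R = 1 / (1 − e^(−kτ)) = 1 / (1 − 0.6406) = 2.782
Steady-state peak = C₀ × R = 6.46 × 2.782 = 17.97 mg/L

18.0 mg/L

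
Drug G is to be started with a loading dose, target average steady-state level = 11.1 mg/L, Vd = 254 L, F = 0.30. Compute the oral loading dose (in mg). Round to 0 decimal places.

LD = Css × Vd / F = 11.1 × 254 / 0.30 = 9398 mg

9398 mg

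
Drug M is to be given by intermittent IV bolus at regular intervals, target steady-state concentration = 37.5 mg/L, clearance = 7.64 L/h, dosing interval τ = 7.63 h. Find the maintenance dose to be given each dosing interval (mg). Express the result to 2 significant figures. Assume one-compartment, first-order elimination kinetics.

At steady state, Dose/τ = Css × CL.
Dose = Css × CL × τ = 37.5 × 7.640 × 7.63 = 2186 mg

2200 mg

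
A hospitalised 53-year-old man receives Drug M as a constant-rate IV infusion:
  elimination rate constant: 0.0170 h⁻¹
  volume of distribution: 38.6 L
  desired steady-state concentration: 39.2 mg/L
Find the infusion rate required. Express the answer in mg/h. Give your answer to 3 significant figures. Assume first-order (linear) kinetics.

25.7 mg/h

CL = k × Vd = 0.01700 × 38.6 = 0.6562 L/h
At steady state, infusion rate R₀ = Css × CL = 39.2 × 0.6562 = 25.72 mg/h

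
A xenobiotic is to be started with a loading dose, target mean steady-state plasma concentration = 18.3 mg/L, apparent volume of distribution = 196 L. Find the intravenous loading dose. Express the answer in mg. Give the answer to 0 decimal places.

LD = Css × Vd = 18.3 × 196 = 3587 mg

3587 mg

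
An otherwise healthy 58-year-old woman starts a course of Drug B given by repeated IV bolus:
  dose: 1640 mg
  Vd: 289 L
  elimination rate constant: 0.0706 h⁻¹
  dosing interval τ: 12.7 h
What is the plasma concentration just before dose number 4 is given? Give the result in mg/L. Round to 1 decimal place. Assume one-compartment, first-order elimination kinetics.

C₀ per dose = Dose / Vd = 1640 / 289 = 5.675 mg/L
Fraction remaining after one interval: r = e^(−kτ) = e^(−0.07060 × 12.7) = 0.4079
Before dose 4, 3 doses have been given (aged 1τ, 2τ, 3τ).
C_trough = C₀ × (r + r² + … + r^3) = C₀ × r(1−r^3)/(1−r)
        = 5.675 × 0.4079 × (1 − 0.06787) / (1 − 0.4079) = 3.644 mg/L

3.6 mg/L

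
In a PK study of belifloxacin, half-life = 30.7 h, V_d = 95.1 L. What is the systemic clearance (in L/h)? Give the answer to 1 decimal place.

2.1 L/h

k = ln2 / t½ = 0.693147 / 30.7 = 0.02258 h⁻¹
CL = k × Vd = 0.02258 × 95.1 = 2.147 L/h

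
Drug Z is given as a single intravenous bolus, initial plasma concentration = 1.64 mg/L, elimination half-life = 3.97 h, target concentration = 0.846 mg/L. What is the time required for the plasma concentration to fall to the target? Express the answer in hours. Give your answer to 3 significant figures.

3.79 h

k = ln2 / t½ = 0.693147 / 3.97 = 0.1746 h⁻¹
t = ln(C₀ / C) / k = ln(1.640 / 0.846) / 0.1746
  = ln(1.939) / 0.1746 = 0.6622 / 0.1746 = 3.793 h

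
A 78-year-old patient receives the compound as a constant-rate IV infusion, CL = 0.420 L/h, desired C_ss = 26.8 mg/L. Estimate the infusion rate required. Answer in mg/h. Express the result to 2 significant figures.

At steady state, infusion rate R₀ = Css × CL = 26.8 × 0.4200 = 11.26 mg/h

11 mg/h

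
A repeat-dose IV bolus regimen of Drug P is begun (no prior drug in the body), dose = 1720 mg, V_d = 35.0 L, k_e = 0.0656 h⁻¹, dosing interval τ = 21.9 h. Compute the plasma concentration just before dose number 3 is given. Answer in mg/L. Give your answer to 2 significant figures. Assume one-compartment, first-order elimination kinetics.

14 mg/L

C₀ per dose = Dose / Vd = 1720 / 35.0 = 49.14 mg/L
Fraction remaining after one interval: r = e^(−kτ) = e^(−0.06560 × 21.9) = 0.2377
Before dose 3, 2 doses have been given (aged 1τ, 2τ).
C_trough = C₀ × (r + r²) = 49.14 × (0.2377 + 0.05650) = 14.46 mg/L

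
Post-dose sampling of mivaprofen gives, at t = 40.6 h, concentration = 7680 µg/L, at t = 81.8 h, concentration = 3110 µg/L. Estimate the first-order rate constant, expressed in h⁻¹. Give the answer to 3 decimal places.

k = ln(C₁/C₂) / (t₂ − t₁) = ln(7680/3110) / (81.8 − 40.6)
  = 0.9040 / 41.20 = 0.02194 h⁻¹

0.022 h⁻¹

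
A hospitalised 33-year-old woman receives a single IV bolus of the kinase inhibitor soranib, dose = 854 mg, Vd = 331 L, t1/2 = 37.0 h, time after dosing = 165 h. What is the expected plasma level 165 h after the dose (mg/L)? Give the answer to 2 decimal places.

C₀ = Dose / Vd = 854.0 / 331 = 2.580 mg/L
k = ln2 / t½ = 0.693147 / 37.0 = 0.01873 h⁻¹
C = C₀ · e^(−k·t) = 2.580 × e^(−0.01873 × 165)
  = 2.580 × 0.04548 = 0.1173 mg/L

0.12 mg/L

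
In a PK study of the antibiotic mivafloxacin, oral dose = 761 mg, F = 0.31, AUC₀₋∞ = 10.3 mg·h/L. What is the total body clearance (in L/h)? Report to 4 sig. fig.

22.90 L/h

CL = F·Dose / AUC = 0.31 × 761 / 10.3 = 22.90 L/h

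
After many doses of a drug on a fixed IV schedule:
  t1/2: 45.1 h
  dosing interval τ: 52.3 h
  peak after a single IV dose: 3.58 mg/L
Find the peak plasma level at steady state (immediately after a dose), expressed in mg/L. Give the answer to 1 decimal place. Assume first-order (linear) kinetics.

6.5 mg/L

k = ln2 / t½ = 0.693147 / 45.1 = 0.01537 h⁻¹
e^(−kτ) = e^(−0.01537 × 52.3) = 0.4476
Accumulation ratio R = 1 / (1 − e^(−kτ)) = 1 / (1 − 0.4476) = 1.810
Steady-state peak = C₀ × R = 3.58 × 1.810 = 6.480 mg/L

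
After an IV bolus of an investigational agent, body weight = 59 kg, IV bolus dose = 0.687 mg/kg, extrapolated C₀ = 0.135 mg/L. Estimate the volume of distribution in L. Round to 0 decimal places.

Dose = 0.687 × 59 = 40.53 mg
Vd = Dose / C₀ = 40.53 / 0.135 = 300.2 L

300 L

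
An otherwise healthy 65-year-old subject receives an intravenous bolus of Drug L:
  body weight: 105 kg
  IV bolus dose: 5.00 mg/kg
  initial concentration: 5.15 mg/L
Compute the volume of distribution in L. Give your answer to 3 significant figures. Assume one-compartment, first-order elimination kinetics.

Dose = 5.00 × 105 = 525.0 mg
Vd = Dose / C₀ = 525.0 / 5.15 = 101.9 L

102 L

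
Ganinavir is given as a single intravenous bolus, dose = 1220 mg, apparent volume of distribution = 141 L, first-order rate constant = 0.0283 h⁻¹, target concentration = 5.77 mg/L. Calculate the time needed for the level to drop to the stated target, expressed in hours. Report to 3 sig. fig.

14.3 h

C₀ = Dose / Vd = 1220 / 141 = 8.652 mg/L
t = ln(C₀ / C) / k = ln(8.652 / 5.77) / 0.02830
  = ln(1.499) / 0.02830 = 0.4048 / 0.02830 = 14.30 h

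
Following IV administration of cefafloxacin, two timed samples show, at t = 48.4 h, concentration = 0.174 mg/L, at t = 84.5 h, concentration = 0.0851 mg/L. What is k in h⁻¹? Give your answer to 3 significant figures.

0.0198 h⁻¹

k = ln(C₁/C₂) / (t₂ − t₁) = ln(0.174/0.0851) / (84.5 − 48.4)
  = 0.7152 / 36.10 = 0.01981 h⁻¹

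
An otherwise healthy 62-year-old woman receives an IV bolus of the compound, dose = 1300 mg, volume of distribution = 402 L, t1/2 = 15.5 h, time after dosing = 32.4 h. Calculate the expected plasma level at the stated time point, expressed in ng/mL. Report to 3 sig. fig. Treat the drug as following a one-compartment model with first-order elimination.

C₀ = Dose / Vd = 1300 / 402 = 3.234 mg/L
k = ln2 / t½ = 0.693147 / 15.5 = 0.04472 h⁻¹
C = C₀ · e^(−k·t) = 3.234 × e^(−0.04472 × 32.4)
  = 3.234 × 0.2348 = 0.7593 mg/L
Convert: 0.7593 mg/L × 1000 = 759.3 ng/mL

759 ng/mL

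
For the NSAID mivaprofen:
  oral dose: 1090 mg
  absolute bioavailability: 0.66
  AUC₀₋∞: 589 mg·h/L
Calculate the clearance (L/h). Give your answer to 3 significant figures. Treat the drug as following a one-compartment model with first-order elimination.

CL = F·Dose / AUC = 0.66 × 1090 / 589 = 1.221 L/h

1.22 L/h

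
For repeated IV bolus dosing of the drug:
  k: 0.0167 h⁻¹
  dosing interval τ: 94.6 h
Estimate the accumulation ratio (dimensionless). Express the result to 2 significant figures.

e^(−kτ) = e^(−0.01670 × 94.6) = 0.2060
Accumulation ratio R = 1 / (1 − e^(−kτ)) = 1 / (1 − 0.2060) = 1.259

1.3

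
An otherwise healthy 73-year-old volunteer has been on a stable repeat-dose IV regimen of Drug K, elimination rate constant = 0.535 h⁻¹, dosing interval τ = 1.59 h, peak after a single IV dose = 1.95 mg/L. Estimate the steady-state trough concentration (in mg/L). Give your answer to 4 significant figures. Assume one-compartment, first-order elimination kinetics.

1.454 mg/L

e^(−kτ) = e^(−0.5350 × 1.59) = 0.4271
Accumulation ratio R = 1 / (1 − e^(−kτ)) = 1 / (1 − 0.4271) = 1.746
Steady-state trough = C₀ × R × e^(−kτ) = 1.95 × 1.746 × 0.4271 = 1.454 mg/L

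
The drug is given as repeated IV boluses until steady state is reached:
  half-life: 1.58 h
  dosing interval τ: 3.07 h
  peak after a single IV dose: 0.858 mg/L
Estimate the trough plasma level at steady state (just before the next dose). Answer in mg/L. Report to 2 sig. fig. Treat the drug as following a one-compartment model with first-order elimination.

k = ln2 / t½ = 0.693147 / 1.58 = 0.4387 h⁻¹
e^(−kτ) = e^(−0.4387 × 3.07) = 0.2601
Accumulation ratio R = 1 / (1 − e^(−kτ)) = 1 / (1 − 0.2601) = 1.352
Steady-state trough = C₀ × R × e^(−kτ) = 0.858 × 1.352 × 0.2601 = 0.3017 mg/L

0.30 mg/L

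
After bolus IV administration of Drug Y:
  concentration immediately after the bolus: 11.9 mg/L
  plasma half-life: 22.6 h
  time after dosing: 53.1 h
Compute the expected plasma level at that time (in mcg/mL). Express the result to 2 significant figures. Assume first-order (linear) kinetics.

2.3 mcg/mL

k = ln2 / t½ = 0.693147 / 22.6 = 0.03067 h⁻¹
C = C₀ · e^(−k·t) = 11.90 × e^(−0.03067 × 53.1)
  = 11.90 × 0.1962 = 2.335 mg/L
(2.335 mg/L = 2.335 mcg/mL)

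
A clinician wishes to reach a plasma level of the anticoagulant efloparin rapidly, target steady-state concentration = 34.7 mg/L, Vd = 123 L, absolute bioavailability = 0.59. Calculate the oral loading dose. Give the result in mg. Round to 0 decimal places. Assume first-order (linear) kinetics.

LD = Css × Vd / F = 34.7 × 123 / 0.59 = 7234 mg

7234 mg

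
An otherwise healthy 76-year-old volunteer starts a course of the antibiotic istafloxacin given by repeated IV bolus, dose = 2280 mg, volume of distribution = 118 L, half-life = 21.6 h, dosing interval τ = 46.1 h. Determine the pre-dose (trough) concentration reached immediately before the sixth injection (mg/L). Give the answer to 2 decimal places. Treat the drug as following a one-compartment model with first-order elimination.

C₀ per dose = Dose / Vd = 2280 / 118 = 19.32 mg/L
k = ln2 / t½ = 0.693147 / 21.6 = 0.03209 h⁻¹
Fraction remaining after one interval: r = e^(−kτ) = e^(−0.03209 × 46.1) = 0.2278
Before dose 6, 5 doses have been given (aged 1τ, 2τ, 3τ, 4τ, 5τ).
C_trough = C₀ × (r + r² + … + r^5) = C₀ × r(1−r^5)/(1−r)
        = 19.32 × 0.2278 × (1 − 0.0006134) / (1 − 0.2278) = 5.696 mg/L

5.70 mg/L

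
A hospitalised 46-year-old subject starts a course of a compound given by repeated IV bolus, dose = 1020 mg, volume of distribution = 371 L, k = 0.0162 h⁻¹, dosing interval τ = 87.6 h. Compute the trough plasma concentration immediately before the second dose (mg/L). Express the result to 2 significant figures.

C₀ per dose = Dose / Vd = 1020 / 371 = 2.749 mg/L
Fraction remaining after one interval: r = e^(−kτ) = e^(−0.01620 × 87.6) = 0.2419
Before dose 2, 1 dose has been given (aged 1τ).
C_trough = C₀ × r = 2.749 × 0.2419 = 0.6650 mg/L

0.67 mg/L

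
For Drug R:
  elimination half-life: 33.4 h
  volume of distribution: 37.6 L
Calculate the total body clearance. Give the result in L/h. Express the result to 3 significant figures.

k = ln2 / t½ = 0.693147 / 33.4 = 0.02075 h⁻¹
CL = k × Vd = 0.02075 × 37.6 = 0.7802 L/h

0.780 L/h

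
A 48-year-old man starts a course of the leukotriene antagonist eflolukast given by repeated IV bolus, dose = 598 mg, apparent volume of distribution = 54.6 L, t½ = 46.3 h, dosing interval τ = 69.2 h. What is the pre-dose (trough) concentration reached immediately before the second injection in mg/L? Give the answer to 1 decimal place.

3.9 mg/L

C₀ per dose = Dose / Vd = 598 / 54.6 = 10.95 mg/L
k = ln2 / t½ = 0.693147 / 46.3 = 0.01497 h⁻¹
Fraction remaining after one interval: r = e^(−kτ) = e^(−0.01497 × 69.2) = 0.3549
Before dose 2, 1 dose has been given (aged 1τ).
C_trough = C₀ × r = 10.95 × 0.3549 = 3.886 mg/L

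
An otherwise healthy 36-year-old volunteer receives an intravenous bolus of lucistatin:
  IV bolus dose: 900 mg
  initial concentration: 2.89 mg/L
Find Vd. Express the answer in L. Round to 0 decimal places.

311 L

Vd = Dose / C₀ = 900.0 / 2.89 = 311.4 L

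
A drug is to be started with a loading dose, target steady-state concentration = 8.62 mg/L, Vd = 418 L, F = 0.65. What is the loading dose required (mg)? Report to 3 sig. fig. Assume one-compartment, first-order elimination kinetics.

LD = Css × Vd / F = 8.62 × 418 / 0.65 = 5543 mg

5540 mg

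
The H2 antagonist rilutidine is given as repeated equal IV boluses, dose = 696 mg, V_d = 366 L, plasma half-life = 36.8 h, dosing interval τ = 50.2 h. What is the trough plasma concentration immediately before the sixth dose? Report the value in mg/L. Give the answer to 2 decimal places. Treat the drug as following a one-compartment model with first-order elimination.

C₀ per dose = Dose / Vd = 696 / 366 = 1.902 mg/L
k = ln2 / t½ = 0.693147 / 36.8 = 0.01884 h⁻¹
Fraction remaining after one interval: r = e^(−kτ) = e^(−0.01884 × 50.2) = 0.3884
Before dose 6, 5 doses have been given (aged 1τ, 2τ, 3τ, 4τ, 5τ).
C_trough = C₀ × (r + r² + … + r^5) = C₀ × r(1−r^5)/(1−r)
        = 1.902 × 0.3884 × (1 − 0.008839) / (1 − 0.3884) = 1.197 mg/L

1.20 mg/L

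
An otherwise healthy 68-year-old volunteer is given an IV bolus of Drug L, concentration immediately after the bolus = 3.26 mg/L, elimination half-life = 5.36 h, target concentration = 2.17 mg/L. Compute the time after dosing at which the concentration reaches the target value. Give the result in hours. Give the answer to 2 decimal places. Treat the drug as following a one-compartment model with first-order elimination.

3.15 h

k = ln2 / t½ = 0.693147 / 5.36 = 0.1293 h⁻¹
t = ln(C₀ / C) / k = ln(3.260 / 2.17) / 0.1293
  = ln(1.502) / 0.1293 = 0.4068 / 0.1293 = 3.146 h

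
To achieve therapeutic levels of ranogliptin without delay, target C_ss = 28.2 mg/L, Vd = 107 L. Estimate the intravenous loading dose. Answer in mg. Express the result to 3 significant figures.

LD = Css × Vd = 28.2 × 107 = 3017 mg

3020 mg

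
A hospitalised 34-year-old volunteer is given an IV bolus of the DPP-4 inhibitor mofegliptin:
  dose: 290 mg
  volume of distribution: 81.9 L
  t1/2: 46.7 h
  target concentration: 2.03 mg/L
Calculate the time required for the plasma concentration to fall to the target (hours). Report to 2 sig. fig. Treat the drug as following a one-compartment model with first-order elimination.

37 h

C₀ = Dose / Vd = 290.0 / 81.9 = 3.541 mg/L
k = ln2 / t½ = 0.693147 / 46.7 = 0.01484 h⁻¹
t = ln(C₀ / C) / k = ln(3.541 / 2.03) / 0.01484
  = ln(1.744) / 0.01484 = 0.5562 / 0.01484 = 37.48 h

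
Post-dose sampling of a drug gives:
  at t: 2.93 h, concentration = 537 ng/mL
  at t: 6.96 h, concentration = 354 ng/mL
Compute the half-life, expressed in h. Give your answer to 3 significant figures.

k = ln(C₁/C₂) / (t₂ − t₁) = ln(537/354) / (6.96 − 2.93)
  = 0.4167 / 4.030 = 0.1034 h⁻¹
t½ = ln2 / k = 0.693147 / 0.1034 = 6.704 h

6.70 h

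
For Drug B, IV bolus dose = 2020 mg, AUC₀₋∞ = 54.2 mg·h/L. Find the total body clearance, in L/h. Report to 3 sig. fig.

37.3 L/h

CL = Dose / AUC = 2020 / 54.2 = 37.27 L/h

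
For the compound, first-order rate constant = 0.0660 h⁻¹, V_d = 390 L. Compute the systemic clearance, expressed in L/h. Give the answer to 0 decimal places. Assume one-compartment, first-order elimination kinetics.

26 L/h

CL = k × Vd = 0.0660 × 390 = 25.74 L/h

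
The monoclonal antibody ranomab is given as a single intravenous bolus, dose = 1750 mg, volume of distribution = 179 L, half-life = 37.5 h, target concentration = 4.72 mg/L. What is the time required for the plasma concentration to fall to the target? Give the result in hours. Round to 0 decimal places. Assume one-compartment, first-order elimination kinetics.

39 h

C₀ = Dose / Vd = 1750 / 179 = 9.777 mg/L
k = ln2 / t½ = 0.693147 / 37.5 = 0.01848 h⁻¹
t = ln(C₀ / C) / k = ln(9.777 / 4.72) / 0.01848
  = ln(2.071) / 0.01848 = 0.7280 / 0.01848 = 39.39 h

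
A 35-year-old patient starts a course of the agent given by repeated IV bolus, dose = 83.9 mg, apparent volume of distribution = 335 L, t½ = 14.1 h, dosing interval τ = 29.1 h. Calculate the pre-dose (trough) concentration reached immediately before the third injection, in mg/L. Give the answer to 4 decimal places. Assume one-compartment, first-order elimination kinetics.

C₀ per dose = Dose / Vd = 83.9 / 335 = 0.2504 mg/L
k = ln2 / t½ = 0.693147 / 14.1 = 0.04916 h⁻¹
Fraction remaining after one interval: r = e^(−kτ) = e^(−0.04916 × 29.1) = 0.2392
Before dose 3, 2 doses have been given (aged 1τ, 2τ).
C_trough = C₀ × (r + r²) = 0.2504 × (0.2392 + 0.05722) = 0.07422 mg/L

0.0742 mg/L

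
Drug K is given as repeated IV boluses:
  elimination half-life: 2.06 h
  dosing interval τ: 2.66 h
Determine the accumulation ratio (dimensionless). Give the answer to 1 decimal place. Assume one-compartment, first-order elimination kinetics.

1.7

k = ln2 / t½ = 0.693147 / 2.06 = 0.3365 h⁻¹
e^(−kτ) = e^(−0.3365 × 2.66) = 0.4086
Accumulation ratio R = 1 / (1 − e^(−kτ)) = 1 / (1 − 0.4086) = 1.691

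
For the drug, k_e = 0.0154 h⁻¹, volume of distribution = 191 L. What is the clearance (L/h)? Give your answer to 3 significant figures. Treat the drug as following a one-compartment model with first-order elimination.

CL = k × Vd = 0.0154 × 191 = 2.941 L/h

2.94 L/h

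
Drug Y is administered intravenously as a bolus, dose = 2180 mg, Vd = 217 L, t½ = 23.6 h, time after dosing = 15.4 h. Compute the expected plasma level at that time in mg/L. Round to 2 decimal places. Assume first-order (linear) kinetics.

6.39 mg/L

C₀ = Dose / Vd = 2180 / 217 = 10.05 mg/L
k = ln2 / t½ = 0.693147 / 23.6 = 0.02937 h⁻¹
C = C₀ · e^(−k·t) = 10.05 × e^(−0.02937 × 15.4)
  = 10.05 × 0.6362 = 6.394 mg/L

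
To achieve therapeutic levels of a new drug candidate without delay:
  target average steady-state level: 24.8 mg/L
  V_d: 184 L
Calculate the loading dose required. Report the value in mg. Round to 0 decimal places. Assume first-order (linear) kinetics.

4563 mg

LD = Css × Vd = 24.8 × 184 = 4563 mg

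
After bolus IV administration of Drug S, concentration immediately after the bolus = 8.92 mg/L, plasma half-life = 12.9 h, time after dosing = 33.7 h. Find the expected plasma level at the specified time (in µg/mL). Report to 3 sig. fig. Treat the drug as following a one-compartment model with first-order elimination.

1.46 µg/mL

k = ln2 / t½ = 0.693147 / 12.9 = 0.05373 h⁻¹
C = C₀ · e^(−k·t) = 8.920 × e^(−0.05373 × 33.7)
  = 8.920 × 0.1635 = 1.458 mg/L
(1.458 mg/L = 1.458 µg/mL)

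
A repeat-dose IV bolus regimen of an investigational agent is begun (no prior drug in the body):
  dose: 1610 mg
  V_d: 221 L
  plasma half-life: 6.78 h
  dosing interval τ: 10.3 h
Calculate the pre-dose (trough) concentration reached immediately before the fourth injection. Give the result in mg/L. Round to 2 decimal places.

3.74 mg/L

C₀ per dose = Dose / Vd = 1610 / 221 = 7.285 mg/L
k = ln2 / t½ = 0.693147 / 6.78 = 0.1022 h⁻¹
Fraction remaining after one interval: r = e^(−kτ) = e^(−0.1022 × 10.3) = 0.3490
Before dose 4, 3 doses have been given (aged 1τ, 2τ, 3τ).
C_trough = C₀ × (r + r² + … + r^3) = C₀ × r(1−r^3)/(1−r)
        = 7.285 × 0.3490 × (1 − 0.04251) / (1 − 0.3490) = 3.739 mg/L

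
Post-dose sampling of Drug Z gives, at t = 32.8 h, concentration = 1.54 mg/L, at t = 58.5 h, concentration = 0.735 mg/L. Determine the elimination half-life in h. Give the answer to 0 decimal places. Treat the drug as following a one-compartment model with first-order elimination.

k = ln(C₁/C₂) / (t₂ − t₁) = ln(1.54/0.735) / (58.5 − 32.8)
  = 0.7397 / 25.70 = 0.02878 h⁻¹
t½ = ln2 / k = 0.693147 / 0.02878 = 24.08 h

24 h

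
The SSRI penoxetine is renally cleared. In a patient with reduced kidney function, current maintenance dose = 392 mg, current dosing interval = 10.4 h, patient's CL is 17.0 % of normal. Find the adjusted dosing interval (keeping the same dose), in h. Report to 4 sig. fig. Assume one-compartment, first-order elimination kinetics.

To keep the same average steady-state level, dosing rate must scale with clearance.
CL ratio = 17.0 / 100 = 0.1700
New interval (same dose) = 10.4 / 0.1700 = 61.18 h

61.18 h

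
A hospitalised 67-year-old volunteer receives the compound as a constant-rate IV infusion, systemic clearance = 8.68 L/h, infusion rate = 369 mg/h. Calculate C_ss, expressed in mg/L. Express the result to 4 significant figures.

At steady state Css = R₀ / CL = 369 / 8.680 = 42.51 mg/L

42.51 mg/L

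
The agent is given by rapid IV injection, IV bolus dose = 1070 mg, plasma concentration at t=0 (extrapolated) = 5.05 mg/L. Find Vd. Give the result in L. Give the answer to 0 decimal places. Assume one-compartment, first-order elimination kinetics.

Vd = Dose / C₀ = 1070 / 5.05 = 211.9 L

212 L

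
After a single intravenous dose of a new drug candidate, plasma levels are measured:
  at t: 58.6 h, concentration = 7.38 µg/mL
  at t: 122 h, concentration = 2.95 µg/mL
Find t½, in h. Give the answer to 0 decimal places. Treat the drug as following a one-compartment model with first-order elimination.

48 h

k = ln(C₁/C₂) / (t₂ − t₁) = ln(7.38/2.95) / (122 − 58.6)
  = 0.9170 / 63.40 = 0.01446 h⁻¹
t½ = ln2 / k = 0.693147 / 0.01446 = 47.94 h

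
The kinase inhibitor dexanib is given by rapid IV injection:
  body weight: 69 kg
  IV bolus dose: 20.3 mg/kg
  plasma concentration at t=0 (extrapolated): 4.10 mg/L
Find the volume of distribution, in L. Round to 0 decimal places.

Dose = 20.3 × 69 = 1401 mg
Vd = Dose / C₀ = 1401 / 4.10 = 341.7 L

342 L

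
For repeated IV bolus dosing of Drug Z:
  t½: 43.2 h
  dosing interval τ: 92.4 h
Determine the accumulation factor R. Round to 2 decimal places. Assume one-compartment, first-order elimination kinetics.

k = ln2 / t½ = 0.693147 / 43.2 = 0.01605 h⁻¹
e^(−kτ) = e^(−0.01605 × 92.4) = 0.2270
Accumulation ratio R = 1 / (1 − e^(−kτ)) = 1 / (1 − 0.2270) = 1.294

1.29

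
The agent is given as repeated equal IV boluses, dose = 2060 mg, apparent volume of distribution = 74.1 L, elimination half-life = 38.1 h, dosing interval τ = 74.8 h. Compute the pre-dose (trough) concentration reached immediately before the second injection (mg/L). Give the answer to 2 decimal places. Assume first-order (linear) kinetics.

C₀ per dose = Dose / Vd = 2060 / 74.1 = 27.80 mg/L
k = ln2 / t½ = 0.693147 / 38.1 = 0.01819 h⁻¹
Fraction remaining after one interval: r = e^(−kτ) = e^(−0.01819 × 74.8) = 0.2565
Before dose 2, 1 dose has been given (aged 1τ).
C_trough = C₀ × r = 27.80 × 0.2565 = 7.131 mg/L

7.13 mg/L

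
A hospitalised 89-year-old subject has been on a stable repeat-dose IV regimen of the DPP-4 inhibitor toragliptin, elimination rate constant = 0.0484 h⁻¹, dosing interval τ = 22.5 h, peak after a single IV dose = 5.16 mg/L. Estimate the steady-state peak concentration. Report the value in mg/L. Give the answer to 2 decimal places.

7.78 mg/L

e^(−kτ) = e^(−0.04840 × 22.5) = 0.3366
Accumulation ratio R = 1 / (1 − e^(−kτ)) = 1 / (1 − 0.3366) = 1.507
Steady-state peak = C₀ × R = 5.16 × 1.507 = 7.776 mg/L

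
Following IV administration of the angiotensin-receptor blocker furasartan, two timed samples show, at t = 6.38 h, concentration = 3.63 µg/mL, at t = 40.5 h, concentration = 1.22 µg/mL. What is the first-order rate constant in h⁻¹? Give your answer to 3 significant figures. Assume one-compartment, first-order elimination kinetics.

0.0320 h⁻¹

k = ln(C₁/C₂) / (t₂ − t₁) = ln(3.63/1.22) / (40.5 − 6.38)
  = 1.090 / 34.12 = 0.03195 h⁻¹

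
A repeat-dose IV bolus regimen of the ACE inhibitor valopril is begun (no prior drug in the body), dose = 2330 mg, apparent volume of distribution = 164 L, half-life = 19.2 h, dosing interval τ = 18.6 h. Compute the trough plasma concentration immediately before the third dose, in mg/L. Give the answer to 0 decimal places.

11 mg/L

C₀ per dose = Dose / Vd = 2330 / 164 = 14.21 mg/L
k = ln2 / t½ = 0.693147 / 19.2 = 0.03610 h⁻¹
Fraction remaining after one interval: r = e^(−kτ) = e^(−0.03610 × 18.6) = 0.5110
Before dose 3, 2 doses have been given (aged 1τ, 2τ).
C_trough = C₀ × (r + r²) = 14.21 × (0.5110 + 0.2611) = 10.97 mg/L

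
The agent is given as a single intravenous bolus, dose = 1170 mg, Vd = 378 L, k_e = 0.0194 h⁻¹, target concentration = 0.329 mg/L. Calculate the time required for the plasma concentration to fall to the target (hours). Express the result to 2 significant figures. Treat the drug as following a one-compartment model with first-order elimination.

120 h

C₀ = Dose / Vd = 1170 / 378 = 3.095 mg/L
t = ln(C₀ / C) / k = ln(3.095 / 0.329) / 0.01940
  = ln(9.407) / 0.01940 = 2.241 / 0.01940 = 115.5 h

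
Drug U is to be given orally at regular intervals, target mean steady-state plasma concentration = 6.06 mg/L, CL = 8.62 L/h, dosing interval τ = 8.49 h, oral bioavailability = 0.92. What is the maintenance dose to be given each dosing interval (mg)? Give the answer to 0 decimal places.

At steady state, F × (Dose/τ) = Css × CL.
Dose = Css × CL × τ / F = 6.06 × 8.620 × 8.49 / 0.92 = 482.1 mg

482 mg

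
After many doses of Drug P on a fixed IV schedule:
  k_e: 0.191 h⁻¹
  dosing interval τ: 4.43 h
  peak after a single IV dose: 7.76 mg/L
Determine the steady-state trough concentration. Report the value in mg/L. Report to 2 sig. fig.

5.8 mg/L

e^(−kτ) = e^(−0.1910 × 4.43) = 0.4291
Accumulation ratio R = 1 / (1 − e^(−kτ)) = 1 / (1 − 0.4291) = 1.752
Steady-state trough = C₀ × R × e^(−kτ) = 7.76 × 1.752 × 0.4291 = 5.834 mg/L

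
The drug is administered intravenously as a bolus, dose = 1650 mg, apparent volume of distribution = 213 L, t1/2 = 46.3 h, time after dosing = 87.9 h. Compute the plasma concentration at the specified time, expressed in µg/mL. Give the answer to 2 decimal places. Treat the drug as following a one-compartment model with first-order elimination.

C₀ = Dose / Vd = 1650 / 213 = 7.746 mg/L
k = ln2 / t½ = 0.693147 / 46.3 = 0.01497 h⁻¹
C = C₀ · e^(−k·t) = 7.746 × e^(−0.01497 × 87.9)
  = 7.746 × 0.2682 = 2.077 mg/L
(2.077 mg/L = 2.077 µg/mL)

2.08 µg/mL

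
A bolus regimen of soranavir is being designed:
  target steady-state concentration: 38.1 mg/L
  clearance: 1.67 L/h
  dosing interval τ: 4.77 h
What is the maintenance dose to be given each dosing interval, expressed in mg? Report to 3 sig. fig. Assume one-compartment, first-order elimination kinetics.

At steady state, Dose/τ = Css × CL.
Dose = Css × CL × τ = 38.1 × 1.670 × 4.77 = 303.5 mg

304 mg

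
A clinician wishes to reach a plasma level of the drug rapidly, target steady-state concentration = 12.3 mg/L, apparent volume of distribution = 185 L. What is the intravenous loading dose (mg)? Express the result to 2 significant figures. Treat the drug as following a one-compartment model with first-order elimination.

LD = Css × Vd = 12.3 × 185 = 2276 mg

2300 mg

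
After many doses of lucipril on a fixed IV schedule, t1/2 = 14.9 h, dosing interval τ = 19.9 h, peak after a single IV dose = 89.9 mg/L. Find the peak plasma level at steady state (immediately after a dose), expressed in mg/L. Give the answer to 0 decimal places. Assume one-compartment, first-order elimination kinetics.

149 mg/L

k = ln2 / t½ = 0.693147 / 14.9 = 0.04652 h⁻¹
e^(−kτ) = e^(−0.04652 × 19.9) = 0.3962
Accumulation ratio R = 1 / (1 − e^(−kτ)) = 1 / (1 − 0.3962) = 1.656
Steady-state peak = C₀ × R = 89.9 × 1.656 = 148.9 mg/L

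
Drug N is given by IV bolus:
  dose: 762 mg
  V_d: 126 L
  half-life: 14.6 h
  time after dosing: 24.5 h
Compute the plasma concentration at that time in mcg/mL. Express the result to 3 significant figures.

1.89 mcg/mL

C₀ = Dose / Vd = 762.0 / 126 = 6.048 mg/L
k = ln2 / t½ = 0.693147 / 14.6 = 0.04748 h⁻¹
C = C₀ · e^(−k·t) = 6.048 × e^(−0.04748 × 24.5)
  = 6.048 × 0.3125 = 1.890 mg/L
(1.890 mg/L = 1.890 mcg/mL)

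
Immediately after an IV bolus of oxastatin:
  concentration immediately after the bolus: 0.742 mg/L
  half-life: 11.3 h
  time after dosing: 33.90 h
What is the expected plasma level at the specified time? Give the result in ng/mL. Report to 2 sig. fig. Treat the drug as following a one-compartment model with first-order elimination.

93 ng/mL

k = ln2 / t½ = 0.693147 / 11.3 = 0.06134 h⁻¹
t / t½ = 33.90 / 11.3 = 3 half-lives
C = C₀ × (1/2)^3 = 0.7420 × 0.1250 = 0.09275 mg/L
Convert: 0.09275 mg/L × 1000 = 92.75 ng/mL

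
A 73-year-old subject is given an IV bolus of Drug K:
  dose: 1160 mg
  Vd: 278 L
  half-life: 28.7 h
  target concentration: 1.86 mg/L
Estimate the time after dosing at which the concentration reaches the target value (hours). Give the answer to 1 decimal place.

33.5 h

C₀ = Dose / Vd = 1160 / 278 = 4.173 mg/L
k = ln2 / t½ = 0.693147 / 28.7 = 0.02415 h⁻¹
t = ln(C₀ / C) / k = ln(4.173 / 1.86) / 0.02415
  = ln(2.244) / 0.02415 = 0.8083 / 0.02415 = 33.47 h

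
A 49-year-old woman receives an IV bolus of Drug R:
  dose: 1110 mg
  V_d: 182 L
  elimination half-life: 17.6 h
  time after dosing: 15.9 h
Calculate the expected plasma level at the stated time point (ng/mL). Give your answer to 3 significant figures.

C₀ = Dose / Vd = 1110 / 182 = 6.099 mg/L
k = ln2 / t½ = 0.693147 / 17.6 = 0.03938 h⁻¹
C = C₀ · e^(−k·t) = 6.099 × e^(−0.03938 × 15.9)
  = 6.099 × 0.5347 = 3.261 mg/L
Convert: 3.261 mg/L × 1000 = 3261 ng/mL

3260 ng/mL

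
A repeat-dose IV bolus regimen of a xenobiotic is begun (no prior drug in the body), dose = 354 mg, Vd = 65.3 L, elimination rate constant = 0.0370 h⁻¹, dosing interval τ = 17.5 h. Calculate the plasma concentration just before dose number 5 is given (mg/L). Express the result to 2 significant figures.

C₀ per dose = Dose / Vd = 354 / 65.3 = 5.421 mg/L
Fraction remaining after one interval: r = e^(−kτ) = e^(−0.03700 × 17.5) = 0.5234
Before dose 5, 4 doses have been given (aged 1τ, 2τ, 3τ, 4τ).
C_trough = C₀ × (r + r² + … + r^4) = C₀ × r(1−r^4)/(1−r)
        = 5.421 × 0.5234 × (1 − 0.07505) / (1 − 0.5234) = 5.507 mg/L

5.5 mg/L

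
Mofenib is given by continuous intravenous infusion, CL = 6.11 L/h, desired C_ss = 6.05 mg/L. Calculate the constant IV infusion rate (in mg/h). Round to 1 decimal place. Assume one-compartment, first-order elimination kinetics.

At steady state, infusion rate R₀ = Css × CL = 6.05 × 6.110 = 36.97 mg/h

37.0 mg/h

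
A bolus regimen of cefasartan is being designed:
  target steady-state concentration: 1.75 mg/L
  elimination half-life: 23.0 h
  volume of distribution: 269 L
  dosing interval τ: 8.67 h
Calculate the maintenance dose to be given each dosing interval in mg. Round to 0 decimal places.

123 mg

k = ln2 / t½ = 0.693147 / 23.0 = 0.03014 h⁻¹
CL = k × Vd = 0.03014 × 269 = 8.108 L/h
At steady state, Dose/τ = Css × CL.
Dose = Css × CL × τ = 1.75 × 8.108 × 8.67 = 123.0 mg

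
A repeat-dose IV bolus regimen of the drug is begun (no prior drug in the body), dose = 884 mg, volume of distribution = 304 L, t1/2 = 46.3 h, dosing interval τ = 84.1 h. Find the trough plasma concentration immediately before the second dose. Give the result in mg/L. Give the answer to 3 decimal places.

C₀ per dose = Dose / Vd = 884 / 304 = 2.908 mg/L
k = ln2 / t½ = 0.693147 / 46.3 = 0.01497 h⁻¹
Fraction remaining after one interval: r = e^(−kτ) = e^(−0.01497 × 84.1) = 0.2839
Before dose 2, 1 dose has been given (aged 1τ).
C_trough = C₀ × r = 2.908 × 0.2839 = 0.8256 mg/L

0.826 mg/L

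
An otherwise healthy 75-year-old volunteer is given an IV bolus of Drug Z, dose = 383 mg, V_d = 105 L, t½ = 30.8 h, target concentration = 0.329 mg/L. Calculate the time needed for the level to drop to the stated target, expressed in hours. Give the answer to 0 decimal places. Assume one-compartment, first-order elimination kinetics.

C₀ = Dose / Vd = 383.0 / 105 = 3.648 mg/L
k = ln2 / t½ = 0.693147 / 30.8 = 0.02250 h⁻¹
t = ln(C₀ / C) / k = ln(3.648 / 0.329) / 0.02250
  = ln(11.09) / 0.02250 = 2.406 / 0.02250 = 106.9 h

107 h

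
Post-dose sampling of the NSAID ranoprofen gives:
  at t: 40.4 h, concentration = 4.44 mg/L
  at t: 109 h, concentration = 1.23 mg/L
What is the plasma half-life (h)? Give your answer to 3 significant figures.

k = ln(C₁/C₂) / (t₂ − t₁) = ln(4.44/1.23) / (109 − 40.4)
  = 1.284 / 68.60 = 0.01872 h⁻¹
t½ = ln2 / k = 0.693147 / 0.01872 = 37.03 h

37.0 h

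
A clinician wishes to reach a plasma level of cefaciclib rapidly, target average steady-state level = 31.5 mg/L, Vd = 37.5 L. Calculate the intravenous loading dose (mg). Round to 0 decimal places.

1181 mg

LD = Css × Vd = 31.5 × 37.5 = 1181 mg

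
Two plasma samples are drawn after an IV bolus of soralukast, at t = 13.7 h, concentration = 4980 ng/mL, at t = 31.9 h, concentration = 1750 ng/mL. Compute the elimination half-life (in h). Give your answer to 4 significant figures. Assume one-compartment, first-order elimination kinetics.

12.06 h

k = ln(C₁/C₂) / (t₂ − t₁) = ln(4980/1750) / (31.9 − 13.7)
  = 1.046 / 18.20 = 0.05747 h⁻¹
t½ = ln2 / k = 0.693147 / 0.05747 = 12.06 h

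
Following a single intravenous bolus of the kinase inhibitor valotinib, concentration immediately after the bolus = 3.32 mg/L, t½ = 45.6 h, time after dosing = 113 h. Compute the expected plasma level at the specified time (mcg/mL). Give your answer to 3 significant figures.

k = ln2 / t½ = 0.693147 / 45.6 = 0.01520 h⁻¹
C = C₀ · e^(−k·t) = 3.320 × e^(−0.01520 × 113)
  = 3.320 × 0.1795 = 0.5959 mg/L
(0.5959 mg/L = 0.5959 mcg/mL)

0.596 mcg/mL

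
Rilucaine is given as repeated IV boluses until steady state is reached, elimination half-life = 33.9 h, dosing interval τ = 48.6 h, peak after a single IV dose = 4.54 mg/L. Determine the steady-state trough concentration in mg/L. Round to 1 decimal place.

k = ln2 / t½ = 0.693147 / 33.9 = 0.02045 h⁻¹
e^(−kτ) = e^(−0.02045 × 48.6) = 0.3701
Accumulation ratio R = 1 / (1 − e^(−kτ)) = 1 / (1 − 0.3701) = 1.588
Steady-state trough = C₀ × R × e^(−kτ) = 4.54 × 1.588 × 0.3701 = 2.668 mg/L

2.7 mg/L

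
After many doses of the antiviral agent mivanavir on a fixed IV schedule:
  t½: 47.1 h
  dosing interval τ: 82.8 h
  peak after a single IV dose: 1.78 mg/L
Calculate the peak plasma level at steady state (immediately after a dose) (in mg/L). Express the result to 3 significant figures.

2.53 mg/L

k = ln2 / t½ = 0.693147 / 47.1 = 0.01472 h⁻¹
e^(−kτ) = e^(−0.01472 × 82.8) = 0.2956
Accumulation ratio R = 1 / (1 − e^(−kτ)) = 1 / (1 − 0.2956) = 1.420
Steady-state peak = C₀ × R = 1.78 × 1.420 = 2.528 mg/L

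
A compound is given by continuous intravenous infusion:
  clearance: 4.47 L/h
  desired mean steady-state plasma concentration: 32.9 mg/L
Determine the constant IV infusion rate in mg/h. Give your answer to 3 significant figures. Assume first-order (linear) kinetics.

147 mg/h

At steady state, infusion rate R₀ = Css × CL = 32.9 × 4.470 = 147.1 mg/h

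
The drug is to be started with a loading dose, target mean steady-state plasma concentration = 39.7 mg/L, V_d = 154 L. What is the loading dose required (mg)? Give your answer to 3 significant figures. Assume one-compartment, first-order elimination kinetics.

LD = Css × Vd = 39.7 × 154 = 6114 mg

6110 mg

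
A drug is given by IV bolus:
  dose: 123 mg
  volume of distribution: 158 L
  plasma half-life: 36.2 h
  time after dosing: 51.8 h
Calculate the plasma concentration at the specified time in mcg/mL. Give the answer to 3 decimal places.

0.289 mcg/mL

C₀ = Dose / Vd = 123.0 / 158 = 0.7785 mg/L
k = ln2 / t½ = 0.693147 / 36.2 = 0.01915 h⁻¹
C = C₀ · e^(−k·t) = 0.7785 × e^(−0.01915 × 51.8)
  = 0.7785 × 0.3708 = 0.2887 mg/L
(0.2887 mg/L = 0.2887 mcg/mL)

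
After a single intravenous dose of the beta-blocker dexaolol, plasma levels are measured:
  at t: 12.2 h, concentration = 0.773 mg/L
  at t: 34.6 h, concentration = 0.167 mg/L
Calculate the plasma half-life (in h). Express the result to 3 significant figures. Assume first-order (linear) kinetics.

k = ln(C₁/C₂) / (t₂ − t₁) = ln(0.773/0.167) / (34.6 − 12.2)
  = 1.532 / 22.40 = 0.06839 h⁻¹
t½ = ln2 / k = 0.693147 / 0.06839 = 10.14 h

10.1 h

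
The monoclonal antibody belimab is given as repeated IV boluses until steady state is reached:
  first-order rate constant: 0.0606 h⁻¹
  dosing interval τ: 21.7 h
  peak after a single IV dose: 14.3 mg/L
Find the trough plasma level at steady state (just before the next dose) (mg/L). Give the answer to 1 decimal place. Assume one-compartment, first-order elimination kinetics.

e^(−kτ) = e^(−0.06060 × 21.7) = 0.2685
Accumulation ratio R = 1 / (1 − e^(−kτ)) = 1 / (1 − 0.2685) = 1.367
Steady-state trough = C₀ × R × e^(−kτ) = 14.3 × 1.367 × 0.2685 = 5.249 mg/L

5.2 mg/L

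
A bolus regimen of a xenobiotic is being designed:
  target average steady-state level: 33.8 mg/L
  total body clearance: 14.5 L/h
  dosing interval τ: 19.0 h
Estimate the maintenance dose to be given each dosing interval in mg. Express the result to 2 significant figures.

9300 mg

At steady state, Dose/τ = Css × CL.
Dose = Css × CL × τ = 33.8 × 14.50 × 19.0 = 9312 mg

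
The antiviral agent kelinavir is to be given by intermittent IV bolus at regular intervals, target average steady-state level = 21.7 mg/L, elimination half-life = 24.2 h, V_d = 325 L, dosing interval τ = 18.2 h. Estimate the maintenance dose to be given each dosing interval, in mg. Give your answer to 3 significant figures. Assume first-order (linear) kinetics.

k = ln2 / t½ = 0.693147 / 24.2 = 0.02864 h⁻¹
CL = k × Vd = 0.02864 × 325 = 9.308 L/h
At steady state, Dose/τ = Css × CL.
Dose = Css × CL × τ = 21.7 × 9.308 × 18.2 = 3676 mg

3680 mg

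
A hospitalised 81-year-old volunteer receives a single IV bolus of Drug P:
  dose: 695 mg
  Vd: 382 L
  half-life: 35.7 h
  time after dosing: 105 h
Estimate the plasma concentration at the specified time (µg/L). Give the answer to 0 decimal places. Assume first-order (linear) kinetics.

237 µg/L

C₀ = Dose / Vd = 695.0 / 382 = 1.819 mg/L
k = ln2 / t½ = 0.693147 / 35.7 = 0.01942 h⁻¹
C = C₀ · e^(−k·t) = 1.819 × e^(−0.01942 × 105)
  = 1.819 × 0.1301 = 0.2367 mg/L
Convert: 0.2367 mg/L × 1000 = 236.7 µg/L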